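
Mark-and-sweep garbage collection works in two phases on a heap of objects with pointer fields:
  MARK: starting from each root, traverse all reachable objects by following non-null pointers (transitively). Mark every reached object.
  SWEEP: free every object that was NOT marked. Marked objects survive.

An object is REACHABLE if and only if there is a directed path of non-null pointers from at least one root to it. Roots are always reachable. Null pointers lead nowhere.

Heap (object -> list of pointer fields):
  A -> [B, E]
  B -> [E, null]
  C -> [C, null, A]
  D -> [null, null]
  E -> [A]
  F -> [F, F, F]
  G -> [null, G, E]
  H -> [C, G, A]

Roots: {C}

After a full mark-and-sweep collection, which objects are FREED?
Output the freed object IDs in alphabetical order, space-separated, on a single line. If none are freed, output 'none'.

Answer: D F G H

Derivation:
Roots: C
Mark C: refs=C null A, marked=C
Mark A: refs=B E, marked=A C
Mark B: refs=E null, marked=A B C
Mark E: refs=A, marked=A B C E
Unmarked (collected): D F G H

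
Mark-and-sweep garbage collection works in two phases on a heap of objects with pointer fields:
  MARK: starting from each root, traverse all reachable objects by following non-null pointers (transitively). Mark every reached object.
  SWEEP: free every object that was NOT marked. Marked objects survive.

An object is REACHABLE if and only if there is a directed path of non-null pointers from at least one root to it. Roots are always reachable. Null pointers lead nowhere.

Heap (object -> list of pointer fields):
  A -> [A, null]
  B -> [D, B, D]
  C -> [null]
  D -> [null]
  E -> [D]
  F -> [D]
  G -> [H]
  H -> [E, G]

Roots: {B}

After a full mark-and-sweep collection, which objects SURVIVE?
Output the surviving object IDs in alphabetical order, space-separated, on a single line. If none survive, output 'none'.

Roots: B
Mark B: refs=D B D, marked=B
Mark D: refs=null, marked=B D
Unmarked (collected): A C E F G H

Answer: B D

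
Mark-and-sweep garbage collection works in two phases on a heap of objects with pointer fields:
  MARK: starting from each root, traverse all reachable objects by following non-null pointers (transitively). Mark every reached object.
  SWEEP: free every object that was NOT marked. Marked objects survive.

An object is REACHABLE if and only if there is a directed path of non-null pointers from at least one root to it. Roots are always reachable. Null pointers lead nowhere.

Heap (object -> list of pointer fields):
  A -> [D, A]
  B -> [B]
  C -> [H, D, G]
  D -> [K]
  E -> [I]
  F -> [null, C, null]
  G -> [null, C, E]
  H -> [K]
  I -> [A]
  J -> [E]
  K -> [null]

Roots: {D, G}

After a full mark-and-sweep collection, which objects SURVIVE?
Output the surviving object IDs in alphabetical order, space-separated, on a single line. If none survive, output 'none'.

Roots: D G
Mark D: refs=K, marked=D
Mark G: refs=null C E, marked=D G
Mark K: refs=null, marked=D G K
Mark C: refs=H D G, marked=C D G K
Mark E: refs=I, marked=C D E G K
Mark H: refs=K, marked=C D E G H K
Mark I: refs=A, marked=C D E G H I K
Mark A: refs=D A, marked=A C D E G H I K
Unmarked (collected): B F J

Answer: A C D E G H I K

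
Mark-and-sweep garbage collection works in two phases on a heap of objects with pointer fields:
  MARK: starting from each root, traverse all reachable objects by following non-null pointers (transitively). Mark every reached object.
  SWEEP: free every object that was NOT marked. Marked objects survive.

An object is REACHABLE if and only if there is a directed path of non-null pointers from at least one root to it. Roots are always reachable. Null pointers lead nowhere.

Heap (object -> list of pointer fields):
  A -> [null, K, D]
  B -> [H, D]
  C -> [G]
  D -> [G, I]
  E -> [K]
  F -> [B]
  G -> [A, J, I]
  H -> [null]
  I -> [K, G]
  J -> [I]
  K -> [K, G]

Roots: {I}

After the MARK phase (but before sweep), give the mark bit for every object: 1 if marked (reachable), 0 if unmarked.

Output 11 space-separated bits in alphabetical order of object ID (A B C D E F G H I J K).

Roots: I
Mark I: refs=K G, marked=I
Mark K: refs=K G, marked=I K
Mark G: refs=A J I, marked=G I K
Mark A: refs=null K D, marked=A G I K
Mark J: refs=I, marked=A G I J K
Mark D: refs=G I, marked=A D G I J K
Unmarked (collected): B C E F H

Answer: 1 0 0 1 0 0 1 0 1 1 1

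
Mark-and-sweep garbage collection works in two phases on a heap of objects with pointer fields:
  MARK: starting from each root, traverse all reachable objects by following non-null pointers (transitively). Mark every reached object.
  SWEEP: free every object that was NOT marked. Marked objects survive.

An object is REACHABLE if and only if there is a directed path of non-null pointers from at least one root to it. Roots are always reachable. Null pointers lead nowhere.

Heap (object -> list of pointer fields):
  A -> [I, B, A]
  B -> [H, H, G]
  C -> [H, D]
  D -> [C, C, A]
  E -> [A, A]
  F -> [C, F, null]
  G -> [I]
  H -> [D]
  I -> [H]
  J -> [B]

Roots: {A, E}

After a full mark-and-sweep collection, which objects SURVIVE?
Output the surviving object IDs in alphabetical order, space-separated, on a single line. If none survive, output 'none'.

Answer: A B C D E G H I

Derivation:
Roots: A E
Mark A: refs=I B A, marked=A
Mark E: refs=A A, marked=A E
Mark I: refs=H, marked=A E I
Mark B: refs=H H G, marked=A B E I
Mark H: refs=D, marked=A B E H I
Mark G: refs=I, marked=A B E G H I
Mark D: refs=C C A, marked=A B D E G H I
Mark C: refs=H D, marked=A B C D E G H I
Unmarked (collected): F J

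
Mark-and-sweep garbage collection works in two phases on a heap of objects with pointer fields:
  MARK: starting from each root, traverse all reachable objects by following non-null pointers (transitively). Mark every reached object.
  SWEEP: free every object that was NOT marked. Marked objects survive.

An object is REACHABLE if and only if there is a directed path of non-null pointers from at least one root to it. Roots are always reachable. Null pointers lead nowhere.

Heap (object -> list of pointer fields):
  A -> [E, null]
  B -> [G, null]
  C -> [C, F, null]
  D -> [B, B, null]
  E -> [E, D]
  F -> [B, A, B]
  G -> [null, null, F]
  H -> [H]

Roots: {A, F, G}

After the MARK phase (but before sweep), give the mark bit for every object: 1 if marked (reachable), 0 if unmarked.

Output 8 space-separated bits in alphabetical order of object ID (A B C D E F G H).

Answer: 1 1 0 1 1 1 1 0

Derivation:
Roots: A F G
Mark A: refs=E null, marked=A
Mark F: refs=B A B, marked=A F
Mark G: refs=null null F, marked=A F G
Mark E: refs=E D, marked=A E F G
Mark B: refs=G null, marked=A B E F G
Mark D: refs=B B null, marked=A B D E F G
Unmarked (collected): C H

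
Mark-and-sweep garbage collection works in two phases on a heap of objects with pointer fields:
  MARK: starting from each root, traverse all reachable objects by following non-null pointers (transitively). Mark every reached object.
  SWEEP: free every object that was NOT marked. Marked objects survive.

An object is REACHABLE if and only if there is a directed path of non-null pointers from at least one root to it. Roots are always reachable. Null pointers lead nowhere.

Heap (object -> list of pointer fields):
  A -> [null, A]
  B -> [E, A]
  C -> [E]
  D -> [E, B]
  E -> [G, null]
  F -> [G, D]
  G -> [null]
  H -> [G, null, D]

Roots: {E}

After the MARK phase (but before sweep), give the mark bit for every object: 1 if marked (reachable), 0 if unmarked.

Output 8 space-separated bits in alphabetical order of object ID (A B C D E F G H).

Answer: 0 0 0 0 1 0 1 0

Derivation:
Roots: E
Mark E: refs=G null, marked=E
Mark G: refs=null, marked=E G
Unmarked (collected): A B C D F H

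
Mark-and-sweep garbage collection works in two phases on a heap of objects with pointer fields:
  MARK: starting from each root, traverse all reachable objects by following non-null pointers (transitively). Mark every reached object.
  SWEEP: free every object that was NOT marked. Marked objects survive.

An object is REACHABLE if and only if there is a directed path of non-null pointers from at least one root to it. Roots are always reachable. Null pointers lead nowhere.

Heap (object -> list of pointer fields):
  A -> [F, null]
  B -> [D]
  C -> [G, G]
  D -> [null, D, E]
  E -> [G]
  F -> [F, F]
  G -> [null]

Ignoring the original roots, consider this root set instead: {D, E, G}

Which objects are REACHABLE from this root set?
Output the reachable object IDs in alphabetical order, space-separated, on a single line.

Roots: D E G
Mark D: refs=null D E, marked=D
Mark E: refs=G, marked=D E
Mark G: refs=null, marked=D E G
Unmarked (collected): A B C F

Answer: D E G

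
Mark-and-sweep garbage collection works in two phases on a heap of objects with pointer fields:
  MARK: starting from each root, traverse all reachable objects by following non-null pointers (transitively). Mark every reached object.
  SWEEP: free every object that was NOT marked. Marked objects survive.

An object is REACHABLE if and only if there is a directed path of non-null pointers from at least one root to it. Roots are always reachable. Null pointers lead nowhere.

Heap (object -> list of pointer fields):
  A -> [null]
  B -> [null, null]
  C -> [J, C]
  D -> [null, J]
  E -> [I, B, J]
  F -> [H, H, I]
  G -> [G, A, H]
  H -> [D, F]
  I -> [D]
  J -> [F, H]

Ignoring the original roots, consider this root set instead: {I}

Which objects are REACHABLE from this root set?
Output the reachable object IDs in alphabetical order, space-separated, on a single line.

Roots: I
Mark I: refs=D, marked=I
Mark D: refs=null J, marked=D I
Mark J: refs=F H, marked=D I J
Mark F: refs=H H I, marked=D F I J
Mark H: refs=D F, marked=D F H I J
Unmarked (collected): A B C E G

Answer: D F H I J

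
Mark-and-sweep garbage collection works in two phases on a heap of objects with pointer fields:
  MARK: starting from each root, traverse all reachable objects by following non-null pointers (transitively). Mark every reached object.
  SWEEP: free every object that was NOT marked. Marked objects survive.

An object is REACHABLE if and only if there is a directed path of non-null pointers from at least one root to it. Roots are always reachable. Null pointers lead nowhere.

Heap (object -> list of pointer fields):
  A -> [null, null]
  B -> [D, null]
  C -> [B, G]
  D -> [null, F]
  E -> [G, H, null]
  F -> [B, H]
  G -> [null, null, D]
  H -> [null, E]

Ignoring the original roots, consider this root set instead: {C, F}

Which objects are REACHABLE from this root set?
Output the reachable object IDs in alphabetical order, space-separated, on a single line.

Answer: B C D E F G H

Derivation:
Roots: C F
Mark C: refs=B G, marked=C
Mark F: refs=B H, marked=C F
Mark B: refs=D null, marked=B C F
Mark G: refs=null null D, marked=B C F G
Mark H: refs=null E, marked=B C F G H
Mark D: refs=null F, marked=B C D F G H
Mark E: refs=G H null, marked=B C D E F G H
Unmarked (collected): A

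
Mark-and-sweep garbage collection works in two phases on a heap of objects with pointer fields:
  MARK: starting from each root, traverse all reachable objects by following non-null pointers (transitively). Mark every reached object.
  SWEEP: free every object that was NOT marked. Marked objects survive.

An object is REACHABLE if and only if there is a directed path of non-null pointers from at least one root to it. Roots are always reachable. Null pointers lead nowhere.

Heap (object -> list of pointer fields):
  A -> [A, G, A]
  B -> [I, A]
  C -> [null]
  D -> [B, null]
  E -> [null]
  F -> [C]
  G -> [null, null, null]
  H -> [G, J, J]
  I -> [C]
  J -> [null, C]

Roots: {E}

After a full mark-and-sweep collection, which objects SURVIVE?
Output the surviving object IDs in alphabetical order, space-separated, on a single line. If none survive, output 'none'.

Answer: E

Derivation:
Roots: E
Mark E: refs=null, marked=E
Unmarked (collected): A B C D F G H I J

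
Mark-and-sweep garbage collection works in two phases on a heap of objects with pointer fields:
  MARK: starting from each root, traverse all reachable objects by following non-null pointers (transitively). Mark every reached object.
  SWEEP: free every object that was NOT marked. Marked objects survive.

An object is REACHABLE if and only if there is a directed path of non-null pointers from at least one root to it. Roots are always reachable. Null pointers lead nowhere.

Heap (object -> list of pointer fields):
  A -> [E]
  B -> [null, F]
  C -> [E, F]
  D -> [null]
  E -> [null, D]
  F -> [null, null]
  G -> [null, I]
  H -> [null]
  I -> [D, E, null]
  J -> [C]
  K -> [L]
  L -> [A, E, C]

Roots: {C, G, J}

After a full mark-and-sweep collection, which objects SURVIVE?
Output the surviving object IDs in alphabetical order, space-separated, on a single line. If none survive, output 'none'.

Roots: C G J
Mark C: refs=E F, marked=C
Mark G: refs=null I, marked=C G
Mark J: refs=C, marked=C G J
Mark E: refs=null D, marked=C E G J
Mark F: refs=null null, marked=C E F G J
Mark I: refs=D E null, marked=C E F G I J
Mark D: refs=null, marked=C D E F G I J
Unmarked (collected): A B H K L

Answer: C D E F G I J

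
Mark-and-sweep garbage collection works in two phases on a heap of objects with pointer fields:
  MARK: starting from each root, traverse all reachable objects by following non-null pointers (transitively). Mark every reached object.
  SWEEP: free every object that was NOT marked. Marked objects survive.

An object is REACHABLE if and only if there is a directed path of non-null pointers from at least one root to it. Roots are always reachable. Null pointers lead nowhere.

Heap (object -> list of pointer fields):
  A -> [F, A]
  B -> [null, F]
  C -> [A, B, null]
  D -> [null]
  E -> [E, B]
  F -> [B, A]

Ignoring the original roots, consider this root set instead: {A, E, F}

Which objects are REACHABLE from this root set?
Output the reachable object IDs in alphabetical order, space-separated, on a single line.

Answer: A B E F

Derivation:
Roots: A E F
Mark A: refs=F A, marked=A
Mark E: refs=E B, marked=A E
Mark F: refs=B A, marked=A E F
Mark B: refs=null F, marked=A B E F
Unmarked (collected): C D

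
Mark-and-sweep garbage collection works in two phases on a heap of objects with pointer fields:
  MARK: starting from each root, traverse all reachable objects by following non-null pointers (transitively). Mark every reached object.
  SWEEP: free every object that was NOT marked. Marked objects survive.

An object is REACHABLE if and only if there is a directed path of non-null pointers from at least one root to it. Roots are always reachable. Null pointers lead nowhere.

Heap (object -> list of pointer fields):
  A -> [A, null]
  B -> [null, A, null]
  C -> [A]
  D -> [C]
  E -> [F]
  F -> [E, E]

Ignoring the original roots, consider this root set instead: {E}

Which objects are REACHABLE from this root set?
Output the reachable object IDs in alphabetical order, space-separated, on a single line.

Answer: E F

Derivation:
Roots: E
Mark E: refs=F, marked=E
Mark F: refs=E E, marked=E F
Unmarked (collected): A B C D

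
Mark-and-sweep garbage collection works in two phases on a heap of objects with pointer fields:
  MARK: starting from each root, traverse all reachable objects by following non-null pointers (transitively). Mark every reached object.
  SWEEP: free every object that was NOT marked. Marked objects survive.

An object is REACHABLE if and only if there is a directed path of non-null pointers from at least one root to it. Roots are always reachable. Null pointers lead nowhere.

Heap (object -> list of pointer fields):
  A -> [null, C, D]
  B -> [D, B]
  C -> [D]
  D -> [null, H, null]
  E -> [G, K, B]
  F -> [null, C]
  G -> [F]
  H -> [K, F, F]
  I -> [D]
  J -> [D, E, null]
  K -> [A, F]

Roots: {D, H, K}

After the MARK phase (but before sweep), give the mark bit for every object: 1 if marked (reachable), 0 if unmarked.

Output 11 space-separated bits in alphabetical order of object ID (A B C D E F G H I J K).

Answer: 1 0 1 1 0 1 0 1 0 0 1

Derivation:
Roots: D H K
Mark D: refs=null H null, marked=D
Mark H: refs=K F F, marked=D H
Mark K: refs=A F, marked=D H K
Mark F: refs=null C, marked=D F H K
Mark A: refs=null C D, marked=A D F H K
Mark C: refs=D, marked=A C D F H K
Unmarked (collected): B E G I J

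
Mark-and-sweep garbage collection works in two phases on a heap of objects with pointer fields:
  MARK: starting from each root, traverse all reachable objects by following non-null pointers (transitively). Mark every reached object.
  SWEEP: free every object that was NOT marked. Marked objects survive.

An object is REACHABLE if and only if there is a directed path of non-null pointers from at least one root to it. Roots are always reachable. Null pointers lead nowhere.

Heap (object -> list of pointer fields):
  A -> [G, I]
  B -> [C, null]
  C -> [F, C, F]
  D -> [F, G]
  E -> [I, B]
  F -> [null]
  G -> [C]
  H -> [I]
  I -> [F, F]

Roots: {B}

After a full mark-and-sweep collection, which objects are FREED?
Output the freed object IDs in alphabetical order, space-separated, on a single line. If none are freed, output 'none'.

Roots: B
Mark B: refs=C null, marked=B
Mark C: refs=F C F, marked=B C
Mark F: refs=null, marked=B C F
Unmarked (collected): A D E G H I

Answer: A D E G H I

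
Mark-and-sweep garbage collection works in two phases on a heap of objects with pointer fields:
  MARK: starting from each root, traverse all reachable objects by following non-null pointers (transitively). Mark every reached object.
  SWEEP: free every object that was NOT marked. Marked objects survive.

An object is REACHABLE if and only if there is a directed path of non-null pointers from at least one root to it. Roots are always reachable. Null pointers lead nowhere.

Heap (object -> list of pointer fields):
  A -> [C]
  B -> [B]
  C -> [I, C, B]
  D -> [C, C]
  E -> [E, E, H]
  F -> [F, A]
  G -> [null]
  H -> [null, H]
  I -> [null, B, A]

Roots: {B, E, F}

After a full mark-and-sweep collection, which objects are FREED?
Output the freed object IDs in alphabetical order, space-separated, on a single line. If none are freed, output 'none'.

Roots: B E F
Mark B: refs=B, marked=B
Mark E: refs=E E H, marked=B E
Mark F: refs=F A, marked=B E F
Mark H: refs=null H, marked=B E F H
Mark A: refs=C, marked=A B E F H
Mark C: refs=I C B, marked=A B C E F H
Mark I: refs=null B A, marked=A B C E F H I
Unmarked (collected): D G

Answer: D G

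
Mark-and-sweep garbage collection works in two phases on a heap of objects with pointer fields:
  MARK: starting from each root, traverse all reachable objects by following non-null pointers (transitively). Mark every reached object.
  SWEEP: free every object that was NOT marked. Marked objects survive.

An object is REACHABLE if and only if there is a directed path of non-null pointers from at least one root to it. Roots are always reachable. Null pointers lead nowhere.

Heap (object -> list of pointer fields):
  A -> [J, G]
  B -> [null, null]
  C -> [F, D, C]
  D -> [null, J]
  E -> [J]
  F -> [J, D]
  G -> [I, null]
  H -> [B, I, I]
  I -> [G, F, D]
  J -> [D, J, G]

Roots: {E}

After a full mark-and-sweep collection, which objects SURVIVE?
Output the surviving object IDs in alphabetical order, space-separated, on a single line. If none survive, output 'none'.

Roots: E
Mark E: refs=J, marked=E
Mark J: refs=D J G, marked=E J
Mark D: refs=null J, marked=D E J
Mark G: refs=I null, marked=D E G J
Mark I: refs=G F D, marked=D E G I J
Mark F: refs=J D, marked=D E F G I J
Unmarked (collected): A B C H

Answer: D E F G I J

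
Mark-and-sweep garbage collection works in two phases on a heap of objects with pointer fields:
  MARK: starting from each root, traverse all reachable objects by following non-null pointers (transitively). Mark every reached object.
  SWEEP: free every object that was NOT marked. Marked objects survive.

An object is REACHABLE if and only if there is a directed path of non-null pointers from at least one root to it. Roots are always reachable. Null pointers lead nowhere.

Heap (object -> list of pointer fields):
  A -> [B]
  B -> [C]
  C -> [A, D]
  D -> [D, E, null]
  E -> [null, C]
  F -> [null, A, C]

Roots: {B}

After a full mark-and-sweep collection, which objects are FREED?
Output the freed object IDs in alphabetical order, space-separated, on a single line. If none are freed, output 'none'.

Answer: F

Derivation:
Roots: B
Mark B: refs=C, marked=B
Mark C: refs=A D, marked=B C
Mark A: refs=B, marked=A B C
Mark D: refs=D E null, marked=A B C D
Mark E: refs=null C, marked=A B C D E
Unmarked (collected): F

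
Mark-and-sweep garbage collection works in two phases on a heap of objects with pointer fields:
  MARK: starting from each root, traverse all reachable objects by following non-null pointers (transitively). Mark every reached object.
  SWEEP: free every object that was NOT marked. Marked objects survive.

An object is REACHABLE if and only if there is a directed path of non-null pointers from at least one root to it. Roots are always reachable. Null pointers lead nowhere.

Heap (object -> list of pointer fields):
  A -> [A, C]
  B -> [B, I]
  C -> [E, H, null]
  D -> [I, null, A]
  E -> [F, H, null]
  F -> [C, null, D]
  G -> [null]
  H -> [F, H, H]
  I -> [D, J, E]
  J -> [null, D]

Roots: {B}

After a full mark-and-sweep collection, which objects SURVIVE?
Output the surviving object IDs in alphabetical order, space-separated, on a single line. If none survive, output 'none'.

Roots: B
Mark B: refs=B I, marked=B
Mark I: refs=D J E, marked=B I
Mark D: refs=I null A, marked=B D I
Mark J: refs=null D, marked=B D I J
Mark E: refs=F H null, marked=B D E I J
Mark A: refs=A C, marked=A B D E I J
Mark F: refs=C null D, marked=A B D E F I J
Mark H: refs=F H H, marked=A B D E F H I J
Mark C: refs=E H null, marked=A B C D E F H I J
Unmarked (collected): G

Answer: A B C D E F H I J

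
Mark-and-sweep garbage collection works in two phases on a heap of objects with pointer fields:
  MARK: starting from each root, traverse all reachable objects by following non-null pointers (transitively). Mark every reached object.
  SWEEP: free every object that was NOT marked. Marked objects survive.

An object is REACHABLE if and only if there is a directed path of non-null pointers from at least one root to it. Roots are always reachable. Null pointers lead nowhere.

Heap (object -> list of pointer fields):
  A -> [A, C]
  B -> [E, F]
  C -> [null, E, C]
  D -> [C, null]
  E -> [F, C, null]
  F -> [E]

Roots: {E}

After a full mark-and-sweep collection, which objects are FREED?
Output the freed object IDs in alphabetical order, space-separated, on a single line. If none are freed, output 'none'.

Roots: E
Mark E: refs=F C null, marked=E
Mark F: refs=E, marked=E F
Mark C: refs=null E C, marked=C E F
Unmarked (collected): A B D

Answer: A B D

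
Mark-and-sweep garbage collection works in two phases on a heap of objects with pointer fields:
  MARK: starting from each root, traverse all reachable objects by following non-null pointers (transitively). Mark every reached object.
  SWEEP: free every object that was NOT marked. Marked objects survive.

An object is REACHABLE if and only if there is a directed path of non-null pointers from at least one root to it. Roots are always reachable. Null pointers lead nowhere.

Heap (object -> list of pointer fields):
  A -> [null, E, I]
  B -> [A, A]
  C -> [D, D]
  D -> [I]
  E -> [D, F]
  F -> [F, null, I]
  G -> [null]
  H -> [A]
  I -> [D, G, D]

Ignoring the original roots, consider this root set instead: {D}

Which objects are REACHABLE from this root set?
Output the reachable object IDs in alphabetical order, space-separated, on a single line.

Roots: D
Mark D: refs=I, marked=D
Mark I: refs=D G D, marked=D I
Mark G: refs=null, marked=D G I
Unmarked (collected): A B C E F H

Answer: D G I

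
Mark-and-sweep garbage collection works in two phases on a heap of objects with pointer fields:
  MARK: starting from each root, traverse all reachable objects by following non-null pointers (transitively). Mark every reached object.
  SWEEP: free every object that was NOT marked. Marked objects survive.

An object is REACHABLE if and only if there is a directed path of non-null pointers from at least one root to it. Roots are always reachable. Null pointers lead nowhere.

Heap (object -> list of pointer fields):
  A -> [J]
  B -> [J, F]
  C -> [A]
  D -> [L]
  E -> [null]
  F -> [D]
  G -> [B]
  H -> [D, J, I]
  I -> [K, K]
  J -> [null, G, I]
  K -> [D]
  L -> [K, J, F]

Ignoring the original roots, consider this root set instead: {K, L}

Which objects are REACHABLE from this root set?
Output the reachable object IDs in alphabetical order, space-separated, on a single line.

Answer: B D F G I J K L

Derivation:
Roots: K L
Mark K: refs=D, marked=K
Mark L: refs=K J F, marked=K L
Mark D: refs=L, marked=D K L
Mark J: refs=null G I, marked=D J K L
Mark F: refs=D, marked=D F J K L
Mark G: refs=B, marked=D F G J K L
Mark I: refs=K K, marked=D F G I J K L
Mark B: refs=J F, marked=B D F G I J K L
Unmarked (collected): A C E H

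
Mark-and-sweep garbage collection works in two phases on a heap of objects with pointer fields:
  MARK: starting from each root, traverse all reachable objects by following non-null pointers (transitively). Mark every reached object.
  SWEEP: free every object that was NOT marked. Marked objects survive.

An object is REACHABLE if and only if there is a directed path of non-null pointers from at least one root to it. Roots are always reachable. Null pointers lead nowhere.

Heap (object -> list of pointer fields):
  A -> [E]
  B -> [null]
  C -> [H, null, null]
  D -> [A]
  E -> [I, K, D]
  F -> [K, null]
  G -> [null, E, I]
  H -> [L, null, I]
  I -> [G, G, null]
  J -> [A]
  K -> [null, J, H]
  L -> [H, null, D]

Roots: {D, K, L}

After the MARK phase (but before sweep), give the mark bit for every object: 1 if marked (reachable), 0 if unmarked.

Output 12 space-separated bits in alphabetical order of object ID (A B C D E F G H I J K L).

Roots: D K L
Mark D: refs=A, marked=D
Mark K: refs=null J H, marked=D K
Mark L: refs=H null D, marked=D K L
Mark A: refs=E, marked=A D K L
Mark J: refs=A, marked=A D J K L
Mark H: refs=L null I, marked=A D H J K L
Mark E: refs=I K D, marked=A D E H J K L
Mark I: refs=G G null, marked=A D E H I J K L
Mark G: refs=null E I, marked=A D E G H I J K L
Unmarked (collected): B C F

Answer: 1 0 0 1 1 0 1 1 1 1 1 1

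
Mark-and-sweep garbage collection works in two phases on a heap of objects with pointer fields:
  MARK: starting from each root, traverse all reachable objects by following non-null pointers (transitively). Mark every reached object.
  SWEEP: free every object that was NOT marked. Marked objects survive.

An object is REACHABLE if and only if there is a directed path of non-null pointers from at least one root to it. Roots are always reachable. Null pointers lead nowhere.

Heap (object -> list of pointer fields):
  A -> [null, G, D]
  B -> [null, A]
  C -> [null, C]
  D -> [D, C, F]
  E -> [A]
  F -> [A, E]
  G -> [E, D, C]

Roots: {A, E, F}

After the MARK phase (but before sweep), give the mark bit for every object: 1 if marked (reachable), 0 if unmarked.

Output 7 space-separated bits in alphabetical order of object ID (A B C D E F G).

Answer: 1 0 1 1 1 1 1

Derivation:
Roots: A E F
Mark A: refs=null G D, marked=A
Mark E: refs=A, marked=A E
Mark F: refs=A E, marked=A E F
Mark G: refs=E D C, marked=A E F G
Mark D: refs=D C F, marked=A D E F G
Mark C: refs=null C, marked=A C D E F G
Unmarked (collected): B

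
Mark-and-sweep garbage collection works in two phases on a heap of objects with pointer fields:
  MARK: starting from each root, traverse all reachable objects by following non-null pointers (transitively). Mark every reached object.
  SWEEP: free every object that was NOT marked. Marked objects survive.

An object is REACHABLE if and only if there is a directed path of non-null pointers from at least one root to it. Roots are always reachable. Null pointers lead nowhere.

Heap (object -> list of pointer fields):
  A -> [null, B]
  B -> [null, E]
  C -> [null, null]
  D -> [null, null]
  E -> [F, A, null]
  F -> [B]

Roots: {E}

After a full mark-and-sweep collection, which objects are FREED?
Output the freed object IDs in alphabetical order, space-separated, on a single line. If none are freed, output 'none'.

Roots: E
Mark E: refs=F A null, marked=E
Mark F: refs=B, marked=E F
Mark A: refs=null B, marked=A E F
Mark B: refs=null E, marked=A B E F
Unmarked (collected): C D

Answer: C D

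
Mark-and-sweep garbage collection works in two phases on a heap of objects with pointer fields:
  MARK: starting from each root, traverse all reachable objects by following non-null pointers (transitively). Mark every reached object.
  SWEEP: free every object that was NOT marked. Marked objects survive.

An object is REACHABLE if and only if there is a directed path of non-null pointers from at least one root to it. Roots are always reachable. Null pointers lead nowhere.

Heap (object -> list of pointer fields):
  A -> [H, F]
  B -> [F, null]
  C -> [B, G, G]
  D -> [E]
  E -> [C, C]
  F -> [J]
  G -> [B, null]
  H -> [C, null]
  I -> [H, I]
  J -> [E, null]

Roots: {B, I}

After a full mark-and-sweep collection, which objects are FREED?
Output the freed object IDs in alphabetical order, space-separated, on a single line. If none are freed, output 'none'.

Roots: B I
Mark B: refs=F null, marked=B
Mark I: refs=H I, marked=B I
Mark F: refs=J, marked=B F I
Mark H: refs=C null, marked=B F H I
Mark J: refs=E null, marked=B F H I J
Mark C: refs=B G G, marked=B C F H I J
Mark E: refs=C C, marked=B C E F H I J
Mark G: refs=B null, marked=B C E F G H I J
Unmarked (collected): A D

Answer: A D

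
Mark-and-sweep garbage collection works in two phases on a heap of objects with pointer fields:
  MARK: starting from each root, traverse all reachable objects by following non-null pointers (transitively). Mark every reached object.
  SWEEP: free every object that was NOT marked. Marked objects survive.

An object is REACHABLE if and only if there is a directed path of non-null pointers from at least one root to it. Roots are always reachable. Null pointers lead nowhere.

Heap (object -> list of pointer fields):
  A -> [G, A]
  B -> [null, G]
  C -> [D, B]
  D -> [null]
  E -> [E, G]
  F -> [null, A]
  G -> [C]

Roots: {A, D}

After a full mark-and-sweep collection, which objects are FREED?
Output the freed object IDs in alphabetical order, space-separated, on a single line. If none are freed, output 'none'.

Answer: E F

Derivation:
Roots: A D
Mark A: refs=G A, marked=A
Mark D: refs=null, marked=A D
Mark G: refs=C, marked=A D G
Mark C: refs=D B, marked=A C D G
Mark B: refs=null G, marked=A B C D G
Unmarked (collected): E F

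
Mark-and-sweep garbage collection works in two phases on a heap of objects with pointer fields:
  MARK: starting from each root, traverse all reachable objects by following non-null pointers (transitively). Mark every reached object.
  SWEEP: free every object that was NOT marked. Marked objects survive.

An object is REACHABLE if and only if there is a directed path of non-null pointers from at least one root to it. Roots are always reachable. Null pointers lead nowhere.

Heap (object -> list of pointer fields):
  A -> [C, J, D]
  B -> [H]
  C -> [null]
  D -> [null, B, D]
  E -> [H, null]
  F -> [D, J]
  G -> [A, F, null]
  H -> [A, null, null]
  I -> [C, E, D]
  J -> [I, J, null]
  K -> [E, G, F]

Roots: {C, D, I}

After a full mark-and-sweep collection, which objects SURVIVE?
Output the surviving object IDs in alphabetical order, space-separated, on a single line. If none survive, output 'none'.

Answer: A B C D E H I J

Derivation:
Roots: C D I
Mark C: refs=null, marked=C
Mark D: refs=null B D, marked=C D
Mark I: refs=C E D, marked=C D I
Mark B: refs=H, marked=B C D I
Mark E: refs=H null, marked=B C D E I
Mark H: refs=A null null, marked=B C D E H I
Mark A: refs=C J D, marked=A B C D E H I
Mark J: refs=I J null, marked=A B C D E H I J
Unmarked (collected): F G K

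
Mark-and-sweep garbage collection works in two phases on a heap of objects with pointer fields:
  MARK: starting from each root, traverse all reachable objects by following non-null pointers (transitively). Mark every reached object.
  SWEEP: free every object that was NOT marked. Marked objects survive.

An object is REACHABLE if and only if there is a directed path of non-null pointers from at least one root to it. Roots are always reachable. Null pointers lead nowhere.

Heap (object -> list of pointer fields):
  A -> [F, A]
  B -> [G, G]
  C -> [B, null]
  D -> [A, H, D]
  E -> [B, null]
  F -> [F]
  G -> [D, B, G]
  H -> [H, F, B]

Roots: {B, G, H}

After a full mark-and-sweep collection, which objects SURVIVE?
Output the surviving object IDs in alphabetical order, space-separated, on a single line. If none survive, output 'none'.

Answer: A B D F G H

Derivation:
Roots: B G H
Mark B: refs=G G, marked=B
Mark G: refs=D B G, marked=B G
Mark H: refs=H F B, marked=B G H
Mark D: refs=A H D, marked=B D G H
Mark F: refs=F, marked=B D F G H
Mark A: refs=F A, marked=A B D F G H
Unmarked (collected): C E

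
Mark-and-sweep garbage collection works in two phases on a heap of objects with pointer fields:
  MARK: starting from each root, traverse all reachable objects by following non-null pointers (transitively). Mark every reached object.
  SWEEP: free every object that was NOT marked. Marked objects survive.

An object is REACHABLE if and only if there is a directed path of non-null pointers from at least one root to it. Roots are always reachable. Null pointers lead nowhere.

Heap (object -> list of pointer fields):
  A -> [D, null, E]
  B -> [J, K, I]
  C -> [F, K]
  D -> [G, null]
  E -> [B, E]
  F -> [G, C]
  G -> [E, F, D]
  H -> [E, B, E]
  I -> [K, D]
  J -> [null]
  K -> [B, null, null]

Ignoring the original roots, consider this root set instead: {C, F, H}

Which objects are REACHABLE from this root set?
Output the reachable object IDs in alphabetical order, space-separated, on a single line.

Roots: C F H
Mark C: refs=F K, marked=C
Mark F: refs=G C, marked=C F
Mark H: refs=E B E, marked=C F H
Mark K: refs=B null null, marked=C F H K
Mark G: refs=E F D, marked=C F G H K
Mark E: refs=B E, marked=C E F G H K
Mark B: refs=J K I, marked=B C E F G H K
Mark D: refs=G null, marked=B C D E F G H K
Mark J: refs=null, marked=B C D E F G H J K
Mark I: refs=K D, marked=B C D E F G H I J K
Unmarked (collected): A

Answer: B C D E F G H I J K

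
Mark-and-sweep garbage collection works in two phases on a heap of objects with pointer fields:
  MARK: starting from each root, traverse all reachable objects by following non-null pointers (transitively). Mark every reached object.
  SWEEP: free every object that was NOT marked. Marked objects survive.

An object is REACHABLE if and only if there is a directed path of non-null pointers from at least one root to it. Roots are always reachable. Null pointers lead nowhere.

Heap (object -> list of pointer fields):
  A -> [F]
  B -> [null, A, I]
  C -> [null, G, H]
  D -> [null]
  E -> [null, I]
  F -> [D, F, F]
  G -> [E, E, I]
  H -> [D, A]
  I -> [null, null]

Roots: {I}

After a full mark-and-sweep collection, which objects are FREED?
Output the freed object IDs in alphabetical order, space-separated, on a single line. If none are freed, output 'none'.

Answer: A B C D E F G H

Derivation:
Roots: I
Mark I: refs=null null, marked=I
Unmarked (collected): A B C D E F G H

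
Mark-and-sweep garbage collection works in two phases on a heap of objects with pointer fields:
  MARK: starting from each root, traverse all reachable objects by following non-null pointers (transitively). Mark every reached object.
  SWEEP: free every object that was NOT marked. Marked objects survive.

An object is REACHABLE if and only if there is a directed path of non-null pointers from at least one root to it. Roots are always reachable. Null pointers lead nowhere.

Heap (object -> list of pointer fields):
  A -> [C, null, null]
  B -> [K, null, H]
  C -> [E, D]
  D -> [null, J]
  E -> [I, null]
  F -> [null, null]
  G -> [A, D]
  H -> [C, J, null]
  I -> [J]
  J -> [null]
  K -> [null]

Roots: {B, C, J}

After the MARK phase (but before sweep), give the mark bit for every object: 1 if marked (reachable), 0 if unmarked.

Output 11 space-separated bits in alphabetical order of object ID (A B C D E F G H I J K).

Answer: 0 1 1 1 1 0 0 1 1 1 1

Derivation:
Roots: B C J
Mark B: refs=K null H, marked=B
Mark C: refs=E D, marked=B C
Mark J: refs=null, marked=B C J
Mark K: refs=null, marked=B C J K
Mark H: refs=C J null, marked=B C H J K
Mark E: refs=I null, marked=B C E H J K
Mark D: refs=null J, marked=B C D E H J K
Mark I: refs=J, marked=B C D E H I J K
Unmarked (collected): A F G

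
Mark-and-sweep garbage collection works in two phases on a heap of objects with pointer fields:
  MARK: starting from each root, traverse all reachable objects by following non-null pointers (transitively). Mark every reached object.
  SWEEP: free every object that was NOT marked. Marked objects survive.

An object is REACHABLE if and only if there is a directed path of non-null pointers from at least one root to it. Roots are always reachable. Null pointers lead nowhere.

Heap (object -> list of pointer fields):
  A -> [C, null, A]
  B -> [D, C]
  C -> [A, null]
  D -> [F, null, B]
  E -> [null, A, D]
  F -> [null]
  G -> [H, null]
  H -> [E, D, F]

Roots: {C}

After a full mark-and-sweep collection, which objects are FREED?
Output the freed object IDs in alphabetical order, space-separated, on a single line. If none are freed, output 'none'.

Roots: C
Mark C: refs=A null, marked=C
Mark A: refs=C null A, marked=A C
Unmarked (collected): B D E F G H

Answer: B D E F G H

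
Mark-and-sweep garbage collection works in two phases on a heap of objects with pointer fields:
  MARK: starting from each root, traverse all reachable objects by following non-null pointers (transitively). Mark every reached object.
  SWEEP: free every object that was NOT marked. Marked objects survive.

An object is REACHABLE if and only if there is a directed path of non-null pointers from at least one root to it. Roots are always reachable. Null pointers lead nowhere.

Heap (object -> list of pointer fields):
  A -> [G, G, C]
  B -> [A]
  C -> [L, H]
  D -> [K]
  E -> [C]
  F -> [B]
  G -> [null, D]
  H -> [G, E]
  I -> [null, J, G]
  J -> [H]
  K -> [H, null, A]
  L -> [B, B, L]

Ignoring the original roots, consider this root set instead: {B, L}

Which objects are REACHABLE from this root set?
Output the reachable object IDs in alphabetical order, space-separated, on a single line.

Roots: B L
Mark B: refs=A, marked=B
Mark L: refs=B B L, marked=B L
Mark A: refs=G G C, marked=A B L
Mark G: refs=null D, marked=A B G L
Mark C: refs=L H, marked=A B C G L
Mark D: refs=K, marked=A B C D G L
Mark H: refs=G E, marked=A B C D G H L
Mark K: refs=H null A, marked=A B C D G H K L
Mark E: refs=C, marked=A B C D E G H K L
Unmarked (collected): F I J

Answer: A B C D E G H K L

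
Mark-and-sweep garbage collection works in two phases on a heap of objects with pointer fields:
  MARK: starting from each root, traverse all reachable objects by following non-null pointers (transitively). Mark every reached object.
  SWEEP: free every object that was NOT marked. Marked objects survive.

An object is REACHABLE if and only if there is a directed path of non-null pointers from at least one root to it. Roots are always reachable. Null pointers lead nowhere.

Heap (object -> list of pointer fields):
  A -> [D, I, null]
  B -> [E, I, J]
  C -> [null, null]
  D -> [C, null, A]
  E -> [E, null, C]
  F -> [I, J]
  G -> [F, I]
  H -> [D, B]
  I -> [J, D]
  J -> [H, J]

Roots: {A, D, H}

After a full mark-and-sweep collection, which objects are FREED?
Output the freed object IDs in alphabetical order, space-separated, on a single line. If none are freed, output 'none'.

Answer: F G

Derivation:
Roots: A D H
Mark A: refs=D I null, marked=A
Mark D: refs=C null A, marked=A D
Mark H: refs=D B, marked=A D H
Mark I: refs=J D, marked=A D H I
Mark C: refs=null null, marked=A C D H I
Mark B: refs=E I J, marked=A B C D H I
Mark J: refs=H J, marked=A B C D H I J
Mark E: refs=E null C, marked=A B C D E H I J
Unmarked (collected): F G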